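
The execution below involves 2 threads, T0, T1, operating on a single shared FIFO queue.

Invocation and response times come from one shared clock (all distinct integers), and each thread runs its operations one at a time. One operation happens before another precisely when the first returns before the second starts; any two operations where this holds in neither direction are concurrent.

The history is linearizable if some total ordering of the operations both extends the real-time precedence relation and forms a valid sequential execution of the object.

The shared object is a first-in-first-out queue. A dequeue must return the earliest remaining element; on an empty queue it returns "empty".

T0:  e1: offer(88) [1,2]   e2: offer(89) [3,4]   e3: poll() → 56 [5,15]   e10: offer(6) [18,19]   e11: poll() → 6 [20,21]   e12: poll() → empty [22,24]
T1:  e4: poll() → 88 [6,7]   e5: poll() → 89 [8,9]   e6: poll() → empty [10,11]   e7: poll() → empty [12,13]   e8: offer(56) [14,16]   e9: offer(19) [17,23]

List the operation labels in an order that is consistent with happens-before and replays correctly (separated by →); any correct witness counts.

e1 → e2 → e4 → e5 → e6 → e7 → e8 → e3 → e10 → e11 → e12 → e9

1. e1 offer(88), leaving queue <88>
2. e2 offer(89), leaving queue <88,89>
3. e4 poll() → 88, leaving queue <89>
4. e5 poll() → 89, leaving queue <>
5. e6 poll() → empty, leaving queue <>
6. e7 poll() → empty, leaving queue <>
7. e8 offer(56), leaving queue <56>
8. e3 poll() → 56, leaving queue <>
9. e10 offer(6), leaving queue <6>
10. e11 poll() → 6, leaving queue <>
11. e12 poll() → empty, leaving queue <>
12. e9 offer(19), leaving queue <19>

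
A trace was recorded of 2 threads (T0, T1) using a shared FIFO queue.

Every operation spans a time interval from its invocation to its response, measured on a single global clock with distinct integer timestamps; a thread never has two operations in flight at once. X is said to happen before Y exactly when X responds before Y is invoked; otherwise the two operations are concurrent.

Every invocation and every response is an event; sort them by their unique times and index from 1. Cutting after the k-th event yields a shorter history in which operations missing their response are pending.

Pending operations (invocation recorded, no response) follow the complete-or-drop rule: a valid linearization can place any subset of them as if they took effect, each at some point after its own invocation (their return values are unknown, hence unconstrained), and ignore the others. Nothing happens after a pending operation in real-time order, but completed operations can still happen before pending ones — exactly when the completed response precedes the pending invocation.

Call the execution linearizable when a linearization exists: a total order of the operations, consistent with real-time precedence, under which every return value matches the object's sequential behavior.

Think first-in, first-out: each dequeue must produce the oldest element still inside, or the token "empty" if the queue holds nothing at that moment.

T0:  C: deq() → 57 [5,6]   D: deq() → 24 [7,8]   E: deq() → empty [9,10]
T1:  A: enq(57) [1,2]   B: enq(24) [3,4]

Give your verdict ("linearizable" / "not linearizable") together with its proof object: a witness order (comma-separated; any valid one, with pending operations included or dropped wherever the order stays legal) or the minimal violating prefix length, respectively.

linearizable — witness: A, B, C, D, E

1. A enq(57), leaving queue <57>
2. B enq(24), leaving queue <57,24>
3. C deq() → 57, leaving queue <24>
4. D deq() → 24, leaving queue <>
5. E deq() → empty, leaving queue <>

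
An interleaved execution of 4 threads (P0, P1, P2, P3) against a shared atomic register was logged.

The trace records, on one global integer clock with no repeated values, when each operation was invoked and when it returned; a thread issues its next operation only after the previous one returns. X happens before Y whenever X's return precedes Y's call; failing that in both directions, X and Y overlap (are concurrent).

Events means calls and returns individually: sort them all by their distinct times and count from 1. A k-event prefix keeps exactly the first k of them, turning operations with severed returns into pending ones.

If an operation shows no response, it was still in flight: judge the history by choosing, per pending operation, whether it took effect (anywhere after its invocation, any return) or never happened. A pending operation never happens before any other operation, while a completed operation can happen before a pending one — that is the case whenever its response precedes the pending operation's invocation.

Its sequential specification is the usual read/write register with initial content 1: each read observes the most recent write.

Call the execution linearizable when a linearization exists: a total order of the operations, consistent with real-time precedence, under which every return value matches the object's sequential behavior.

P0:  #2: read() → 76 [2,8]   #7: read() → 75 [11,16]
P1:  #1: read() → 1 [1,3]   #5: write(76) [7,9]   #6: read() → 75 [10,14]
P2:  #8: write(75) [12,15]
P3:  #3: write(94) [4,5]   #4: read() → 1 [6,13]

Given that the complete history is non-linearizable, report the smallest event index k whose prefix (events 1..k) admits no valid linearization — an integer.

13

events 1..12 are still linearizable — one witness is #1, #3, #4, #5, #2:
after step 1 (#1 read() → 1): value 1
after step 2 (#3 write(94)): value 94
after step 3 (#4 read() (pending, included)): value 94
after step 4 (#5 write(76)): value 76
after step 5 (#2 read() → 76): value 76
at event 13 (#4's time-13 response) nothing linearizes any more
no escape via the 3 pending operations (#6, #7, #8): every completion choice fails
sample order #1, #2, #3, #4, #5 (pending dropped) stalls at step 2 — #2 read() → 76 has no legal effect
sample order #1, #2, #3, #5, #4 (pending dropped) stalls at step 2 — #2 read() → 76 has no legal effect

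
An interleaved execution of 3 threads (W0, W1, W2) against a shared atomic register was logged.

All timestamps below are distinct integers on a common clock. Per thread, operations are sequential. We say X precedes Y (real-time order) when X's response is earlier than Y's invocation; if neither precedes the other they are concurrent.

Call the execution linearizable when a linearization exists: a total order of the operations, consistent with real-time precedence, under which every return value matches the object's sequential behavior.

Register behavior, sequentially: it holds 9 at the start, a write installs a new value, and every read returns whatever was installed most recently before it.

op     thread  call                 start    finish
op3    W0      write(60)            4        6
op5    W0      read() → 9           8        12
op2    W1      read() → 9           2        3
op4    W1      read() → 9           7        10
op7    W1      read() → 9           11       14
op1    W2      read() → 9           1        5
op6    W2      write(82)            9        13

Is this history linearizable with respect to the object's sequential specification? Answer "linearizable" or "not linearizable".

not linearizable

cut after 9 events: linearizable; cut after 10 events (op4 responds, time 10): not linearizable
every one of the 3 real-time-consistent orders over 4 completed atomic register ops fails the sequential spec
every completion of the 2 pending operations (op5, op6) was checked; none linearizes
for example op1, op2, op3, op4 (pending dropped) fails at step 4: op4 read() → 9 is not legal there
for example op2, op1, op3, op4 (pending dropped) fails at step 4: op4 read() → 9 is not legal there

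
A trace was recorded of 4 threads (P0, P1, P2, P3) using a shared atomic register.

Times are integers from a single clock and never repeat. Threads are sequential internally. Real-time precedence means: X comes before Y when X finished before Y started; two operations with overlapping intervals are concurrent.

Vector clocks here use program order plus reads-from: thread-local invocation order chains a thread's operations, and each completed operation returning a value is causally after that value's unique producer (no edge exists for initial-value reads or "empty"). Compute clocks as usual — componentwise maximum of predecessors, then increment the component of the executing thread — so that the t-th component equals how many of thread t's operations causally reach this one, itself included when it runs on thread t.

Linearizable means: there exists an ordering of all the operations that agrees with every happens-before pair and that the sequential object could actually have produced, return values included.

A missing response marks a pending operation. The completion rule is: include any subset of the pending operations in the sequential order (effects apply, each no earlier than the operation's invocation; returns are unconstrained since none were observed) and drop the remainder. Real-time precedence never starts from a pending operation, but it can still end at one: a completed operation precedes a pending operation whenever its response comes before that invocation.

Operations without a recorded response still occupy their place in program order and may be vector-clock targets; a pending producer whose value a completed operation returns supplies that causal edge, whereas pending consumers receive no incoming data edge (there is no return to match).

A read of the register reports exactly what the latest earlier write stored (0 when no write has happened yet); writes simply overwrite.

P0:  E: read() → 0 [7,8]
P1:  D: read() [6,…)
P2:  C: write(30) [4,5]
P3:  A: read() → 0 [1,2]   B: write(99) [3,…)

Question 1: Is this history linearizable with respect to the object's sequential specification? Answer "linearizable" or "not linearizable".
not linearizable

the violation lands at event 8, E's response at time 8: events 1..7 linearize, events 1..8 do not
the completed operations (3 total) allow one real-time order; the atomic register replay rejects it
no escape via the 2 pending operations (B, D): every completion choice fails
sample order A, C, E (pending dropped) stalls at step 3 — E read() → 0 has no legal effect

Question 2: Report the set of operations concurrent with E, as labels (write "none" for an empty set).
Answer: B, D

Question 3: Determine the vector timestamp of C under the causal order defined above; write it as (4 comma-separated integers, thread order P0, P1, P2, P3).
Answer: (0, 0, 1, 0)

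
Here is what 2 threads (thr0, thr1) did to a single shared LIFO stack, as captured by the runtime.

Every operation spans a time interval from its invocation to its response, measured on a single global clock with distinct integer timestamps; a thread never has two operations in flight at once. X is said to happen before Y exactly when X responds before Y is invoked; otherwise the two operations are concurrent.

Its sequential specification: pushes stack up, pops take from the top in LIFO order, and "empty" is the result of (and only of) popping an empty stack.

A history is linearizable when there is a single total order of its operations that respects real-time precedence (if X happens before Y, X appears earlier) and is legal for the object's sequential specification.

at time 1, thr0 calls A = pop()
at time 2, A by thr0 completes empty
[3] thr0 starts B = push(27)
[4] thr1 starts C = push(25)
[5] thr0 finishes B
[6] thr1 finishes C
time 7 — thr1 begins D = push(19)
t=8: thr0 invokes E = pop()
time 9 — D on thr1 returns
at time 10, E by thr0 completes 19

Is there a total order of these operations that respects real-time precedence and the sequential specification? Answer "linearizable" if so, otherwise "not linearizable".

linearizable

a witness: A, B, C, D, E
after step 1 (A pop() → empty): stack <>
after step 2 (B push(27)): stack <27>
after step 3 (C push(25)): stack <27,25>
after step 4 (D push(19)): stack <27,25,19>
after step 5 (E pop() → 19): stack <27,25>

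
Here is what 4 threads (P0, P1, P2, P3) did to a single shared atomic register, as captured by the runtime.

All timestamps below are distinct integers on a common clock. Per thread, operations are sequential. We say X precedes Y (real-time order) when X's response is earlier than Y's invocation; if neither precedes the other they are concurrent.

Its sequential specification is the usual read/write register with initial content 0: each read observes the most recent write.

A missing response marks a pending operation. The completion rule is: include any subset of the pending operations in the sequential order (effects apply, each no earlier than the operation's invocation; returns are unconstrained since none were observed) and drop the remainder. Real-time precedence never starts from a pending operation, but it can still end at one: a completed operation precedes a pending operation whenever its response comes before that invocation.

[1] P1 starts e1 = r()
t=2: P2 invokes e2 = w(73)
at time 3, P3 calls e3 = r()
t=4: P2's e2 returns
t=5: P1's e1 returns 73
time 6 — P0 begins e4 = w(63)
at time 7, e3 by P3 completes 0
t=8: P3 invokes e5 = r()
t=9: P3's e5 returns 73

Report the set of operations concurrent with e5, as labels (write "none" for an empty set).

e5 spans [8,9]: anything still running between times 8 and 9 counts as concurrent
e1 [1,5]: before
e2 [2,4]: before
e3 [3,7]: before
e4 [6,…): concurrent

e4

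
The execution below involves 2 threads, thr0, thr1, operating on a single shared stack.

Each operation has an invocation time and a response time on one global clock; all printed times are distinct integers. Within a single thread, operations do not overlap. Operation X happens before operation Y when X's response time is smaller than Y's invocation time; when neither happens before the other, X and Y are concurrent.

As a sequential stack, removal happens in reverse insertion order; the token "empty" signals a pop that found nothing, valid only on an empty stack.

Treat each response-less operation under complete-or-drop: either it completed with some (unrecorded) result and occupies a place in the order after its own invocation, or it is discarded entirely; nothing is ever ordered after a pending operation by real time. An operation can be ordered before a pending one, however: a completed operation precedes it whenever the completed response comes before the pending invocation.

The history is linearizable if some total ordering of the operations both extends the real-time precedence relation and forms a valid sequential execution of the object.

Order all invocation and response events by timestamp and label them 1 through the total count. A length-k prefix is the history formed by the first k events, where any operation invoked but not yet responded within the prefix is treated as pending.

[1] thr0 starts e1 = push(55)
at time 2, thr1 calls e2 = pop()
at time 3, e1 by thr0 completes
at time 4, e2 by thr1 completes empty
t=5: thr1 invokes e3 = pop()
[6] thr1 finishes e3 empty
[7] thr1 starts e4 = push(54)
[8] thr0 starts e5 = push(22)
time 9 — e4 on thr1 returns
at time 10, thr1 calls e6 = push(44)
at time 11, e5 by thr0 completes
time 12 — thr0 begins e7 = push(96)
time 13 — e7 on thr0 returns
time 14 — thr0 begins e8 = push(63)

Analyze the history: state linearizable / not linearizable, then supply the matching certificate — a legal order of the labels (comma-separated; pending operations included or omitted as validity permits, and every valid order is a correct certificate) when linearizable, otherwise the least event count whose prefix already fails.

not linearizable — minimal violating prefix: 6 events

already the first 6 events (up to e3's response at time 6) admit no linearization; the first 5 still do
3 completed operations, 2 real-time-consistent orders — every stack replay fails
take e1, e2, e3: step 2 already fails, because e2 pop() → empty cannot occur there
take e2, e1, e3: step 3 already fails, because e3 pop() → empty cannot occur there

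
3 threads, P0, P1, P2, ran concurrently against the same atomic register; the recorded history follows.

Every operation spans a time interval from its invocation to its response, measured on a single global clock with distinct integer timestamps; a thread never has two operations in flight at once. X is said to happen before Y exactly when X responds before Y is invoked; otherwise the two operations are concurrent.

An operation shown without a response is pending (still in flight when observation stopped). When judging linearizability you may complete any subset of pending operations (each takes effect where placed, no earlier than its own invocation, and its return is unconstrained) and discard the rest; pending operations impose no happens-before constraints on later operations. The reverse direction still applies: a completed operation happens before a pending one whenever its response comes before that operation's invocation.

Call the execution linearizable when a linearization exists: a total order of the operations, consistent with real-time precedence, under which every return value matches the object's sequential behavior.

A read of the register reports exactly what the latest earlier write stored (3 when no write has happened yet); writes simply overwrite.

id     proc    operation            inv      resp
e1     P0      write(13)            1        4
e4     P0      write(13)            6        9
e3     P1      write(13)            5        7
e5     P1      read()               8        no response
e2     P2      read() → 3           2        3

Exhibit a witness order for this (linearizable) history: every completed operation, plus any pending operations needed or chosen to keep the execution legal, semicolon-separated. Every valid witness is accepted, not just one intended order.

1. e2 read() → 3, leaving value 3
2. e1 write(13), leaving value 13
3. e3 write(13), leaving value 13
4. e4 write(13), leaving value 13

e2; e1; e3; e4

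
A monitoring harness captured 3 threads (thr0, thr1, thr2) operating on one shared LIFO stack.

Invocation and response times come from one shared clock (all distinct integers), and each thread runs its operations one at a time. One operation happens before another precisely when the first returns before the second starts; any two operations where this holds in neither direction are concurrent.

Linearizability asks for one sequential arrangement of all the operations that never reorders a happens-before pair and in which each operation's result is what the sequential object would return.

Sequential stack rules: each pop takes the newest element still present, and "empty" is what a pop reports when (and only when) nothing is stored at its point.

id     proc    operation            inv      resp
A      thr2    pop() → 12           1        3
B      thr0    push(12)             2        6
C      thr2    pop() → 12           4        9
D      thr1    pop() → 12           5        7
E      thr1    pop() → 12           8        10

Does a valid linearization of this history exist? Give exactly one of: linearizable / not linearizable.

events 1..6 are fine; event 7 — the response of D at time 7 — makes the prefix non-linearizable
every one of the 3 real-time-consistent orders over 3 completed LIFO stack ops fails the sequential spec
completion choices over the 1 pending operation (C) were checked; none helps
e.g. A, B, D (pending dropped): illegal at step 1, since A pop() → 12 cannot apply there
e.g. A, D, B (pending dropped): illegal at step 1, since A pop() → 12 cannot apply there

not linearizable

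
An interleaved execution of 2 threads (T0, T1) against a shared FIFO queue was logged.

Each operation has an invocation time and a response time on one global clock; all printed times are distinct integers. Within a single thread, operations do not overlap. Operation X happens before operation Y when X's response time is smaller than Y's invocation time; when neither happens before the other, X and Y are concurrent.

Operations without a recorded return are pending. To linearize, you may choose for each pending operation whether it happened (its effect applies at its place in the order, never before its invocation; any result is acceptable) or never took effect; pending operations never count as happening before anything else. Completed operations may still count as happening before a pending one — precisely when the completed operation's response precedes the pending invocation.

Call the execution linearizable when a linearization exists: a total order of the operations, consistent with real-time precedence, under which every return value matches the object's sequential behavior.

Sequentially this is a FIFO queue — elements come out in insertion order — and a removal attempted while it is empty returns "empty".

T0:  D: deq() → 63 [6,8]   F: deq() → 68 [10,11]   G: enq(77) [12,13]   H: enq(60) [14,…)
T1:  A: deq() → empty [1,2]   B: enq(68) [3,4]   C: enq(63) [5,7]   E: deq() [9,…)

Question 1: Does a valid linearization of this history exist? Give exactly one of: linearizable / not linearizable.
not linearizable

events 1..7 are fine; event 8 — the response of D at time 8 — makes the prefix non-linearizable
the 4 completed operations admit 2 real-time orders; each fails the FIFO queue replay
take A, B, C, D: step 4 already fails, because D deq() → 63 cannot occur there
take A, B, D, C: step 3 already fails, because D deq() → 63 cannot occur there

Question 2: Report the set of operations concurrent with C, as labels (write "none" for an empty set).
Answer: D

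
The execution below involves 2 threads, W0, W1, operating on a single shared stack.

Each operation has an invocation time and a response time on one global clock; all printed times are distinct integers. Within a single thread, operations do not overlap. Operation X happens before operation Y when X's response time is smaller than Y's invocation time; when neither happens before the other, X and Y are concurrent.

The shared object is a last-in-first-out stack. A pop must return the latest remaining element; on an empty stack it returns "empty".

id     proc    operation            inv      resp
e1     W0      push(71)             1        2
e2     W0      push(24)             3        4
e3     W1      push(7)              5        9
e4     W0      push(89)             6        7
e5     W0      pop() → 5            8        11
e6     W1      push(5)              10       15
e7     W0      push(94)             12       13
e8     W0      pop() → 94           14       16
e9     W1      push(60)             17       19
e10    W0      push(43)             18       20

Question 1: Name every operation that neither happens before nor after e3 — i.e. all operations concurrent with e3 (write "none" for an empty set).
e4, e5

e3 spans [5,9]: anything still running between times 5 and 9 counts as concurrent
e1 [1,2]: before
e2 [3,4]: before
e4 [6,7]: concurrent
e5 [8,11]: concurrent
e6 [10,15]: after
e7 [12,13]: after
e8 [14,16]: after
e9 [17,19]: after
e10 [18,20]: after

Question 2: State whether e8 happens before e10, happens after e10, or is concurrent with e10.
before

e8 spans [14,16], e10 spans [18,20]
resp(e8)=16 < inv(e10)=18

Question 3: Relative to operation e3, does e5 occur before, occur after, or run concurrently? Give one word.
concurrent

e5 spans [8,11], e3 spans [5,9]
the intervals overlap in both directions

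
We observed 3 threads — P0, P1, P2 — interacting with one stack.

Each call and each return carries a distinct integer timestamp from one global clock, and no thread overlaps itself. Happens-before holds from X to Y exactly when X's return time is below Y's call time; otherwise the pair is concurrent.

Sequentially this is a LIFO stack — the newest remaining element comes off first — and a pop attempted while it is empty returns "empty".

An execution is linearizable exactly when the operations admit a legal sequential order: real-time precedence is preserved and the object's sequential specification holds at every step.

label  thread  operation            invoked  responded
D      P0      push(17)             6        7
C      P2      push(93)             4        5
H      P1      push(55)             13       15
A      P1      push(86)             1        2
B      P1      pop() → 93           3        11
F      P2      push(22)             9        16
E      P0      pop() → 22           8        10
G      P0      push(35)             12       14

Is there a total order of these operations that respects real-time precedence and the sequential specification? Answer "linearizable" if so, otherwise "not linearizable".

a witness: A, C, B, D, F, E, G, H
1. A push(86), leaving stack <86>
2. C push(93), leaving stack <86,93>
3. B pop() → 93, leaving stack <86>
4. D push(17), leaving stack <86,17>
5. F push(22), leaving stack <86,17,22>
6. E pop() → 22, leaving stack <86,17>
7. G push(35), leaving stack <86,17,35>
8. H push(55), leaving stack <86,17,35,55>

linearizable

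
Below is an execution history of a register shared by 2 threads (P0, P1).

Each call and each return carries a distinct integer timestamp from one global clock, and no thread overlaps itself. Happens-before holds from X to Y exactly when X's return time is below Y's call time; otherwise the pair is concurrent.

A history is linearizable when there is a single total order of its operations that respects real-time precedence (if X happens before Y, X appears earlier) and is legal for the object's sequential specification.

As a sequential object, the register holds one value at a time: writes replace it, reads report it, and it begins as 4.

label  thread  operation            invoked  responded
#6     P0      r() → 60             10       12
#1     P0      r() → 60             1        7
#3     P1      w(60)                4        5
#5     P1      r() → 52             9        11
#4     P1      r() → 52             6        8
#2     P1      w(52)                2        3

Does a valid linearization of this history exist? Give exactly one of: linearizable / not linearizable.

cut after 7 events: linearizable; cut after 8 events (#4 responds, time 8): not linearizable
every one of the 4 real-time-consistent orders over 4 completed register ops fails the sequential spec
sample order #1, #2, #3, #4 stalls at step 1 — #1 r() → 60 has no legal effect
sample order #2, #1, #3, #4 stalls at step 2 — #1 r() → 60 has no legal effect

not linearizable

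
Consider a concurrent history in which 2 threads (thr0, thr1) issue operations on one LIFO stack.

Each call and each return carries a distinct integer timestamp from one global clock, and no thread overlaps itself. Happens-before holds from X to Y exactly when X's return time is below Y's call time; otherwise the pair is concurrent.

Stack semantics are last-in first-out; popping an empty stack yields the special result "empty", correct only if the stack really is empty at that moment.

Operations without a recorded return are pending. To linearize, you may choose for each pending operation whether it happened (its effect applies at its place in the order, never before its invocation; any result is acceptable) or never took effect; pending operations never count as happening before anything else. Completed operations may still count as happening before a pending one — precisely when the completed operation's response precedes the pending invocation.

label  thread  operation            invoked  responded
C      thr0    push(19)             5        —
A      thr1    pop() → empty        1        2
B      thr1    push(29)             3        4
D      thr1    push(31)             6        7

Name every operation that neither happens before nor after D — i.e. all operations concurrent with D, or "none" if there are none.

C

D spans [6,7]: anything still running between times 6 and 7 counts as concurrent
A [1,2]: before
B [3,4]: before
C [5,…): concurrent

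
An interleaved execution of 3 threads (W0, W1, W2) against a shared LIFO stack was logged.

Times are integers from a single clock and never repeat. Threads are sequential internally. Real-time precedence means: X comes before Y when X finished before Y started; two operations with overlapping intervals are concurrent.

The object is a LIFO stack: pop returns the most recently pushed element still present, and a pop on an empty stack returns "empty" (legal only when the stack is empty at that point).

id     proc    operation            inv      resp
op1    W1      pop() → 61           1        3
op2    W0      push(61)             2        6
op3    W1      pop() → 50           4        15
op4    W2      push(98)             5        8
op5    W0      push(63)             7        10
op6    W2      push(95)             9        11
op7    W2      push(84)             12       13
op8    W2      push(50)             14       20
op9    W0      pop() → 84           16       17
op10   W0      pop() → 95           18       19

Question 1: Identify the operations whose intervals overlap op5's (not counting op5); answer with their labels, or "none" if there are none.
op5 spans [7,10]: anything still running between times 7 and 10 counts as concurrent
op1 [1,3]: before
op2 [2,6]: before
op3 [4,15]: concurrent
op4 [5,8]: concurrent
op6 [9,11]: concurrent
op7 [12,13]: after
op8 [14,20]: after
op9 [16,17]: after
op10 [18,19]: after

op3, op4, op6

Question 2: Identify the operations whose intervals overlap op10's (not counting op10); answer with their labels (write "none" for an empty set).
overlap test against op10 [18,19]: concurrent iff the interval meets 18..19
op1 [1,3]: before
op2 [2,6]: before
op3 [4,15]: before
op4 [5,8]: before
op5 [7,10]: before
op6 [9,11]: before
op7 [12,13]: before
op8 [14,20]: concurrent
op9 [16,17]: before

op8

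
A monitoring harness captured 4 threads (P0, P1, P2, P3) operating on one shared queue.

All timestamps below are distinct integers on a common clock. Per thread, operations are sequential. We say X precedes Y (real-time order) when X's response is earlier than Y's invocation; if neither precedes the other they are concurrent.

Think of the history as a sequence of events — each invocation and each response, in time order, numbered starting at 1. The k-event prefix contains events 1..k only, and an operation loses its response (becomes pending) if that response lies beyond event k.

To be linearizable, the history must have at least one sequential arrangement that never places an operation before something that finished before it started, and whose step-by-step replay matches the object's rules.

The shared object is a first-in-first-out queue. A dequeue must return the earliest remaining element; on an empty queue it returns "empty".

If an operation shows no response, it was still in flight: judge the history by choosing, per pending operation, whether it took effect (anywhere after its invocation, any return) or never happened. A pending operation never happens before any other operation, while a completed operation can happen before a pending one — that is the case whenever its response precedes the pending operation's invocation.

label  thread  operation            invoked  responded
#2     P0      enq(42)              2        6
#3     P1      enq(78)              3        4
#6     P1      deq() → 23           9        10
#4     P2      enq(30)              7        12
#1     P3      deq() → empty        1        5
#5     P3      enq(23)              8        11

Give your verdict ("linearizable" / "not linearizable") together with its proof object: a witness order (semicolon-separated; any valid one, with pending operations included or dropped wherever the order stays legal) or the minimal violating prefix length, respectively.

not linearizable — minimal violating prefix: 10 events

the violation lands at event 10, #6's response at time 10: events 1..9 linearize, events 1..10 do not
no legal order exists: 6 real-time-consistent candidates over 4 completed queue operations, all rejected
no completion choice of the 2 pending operations (#4, #5) rescues it — every subset was tried
take #1, #2, #3, #6 (pending dropped): step 4 already fails, because #6 deq() → 23 cannot occur there
take #1, #3, #2, #6 (pending dropped): step 4 already fails, because #6 deq() → 23 cannot occur there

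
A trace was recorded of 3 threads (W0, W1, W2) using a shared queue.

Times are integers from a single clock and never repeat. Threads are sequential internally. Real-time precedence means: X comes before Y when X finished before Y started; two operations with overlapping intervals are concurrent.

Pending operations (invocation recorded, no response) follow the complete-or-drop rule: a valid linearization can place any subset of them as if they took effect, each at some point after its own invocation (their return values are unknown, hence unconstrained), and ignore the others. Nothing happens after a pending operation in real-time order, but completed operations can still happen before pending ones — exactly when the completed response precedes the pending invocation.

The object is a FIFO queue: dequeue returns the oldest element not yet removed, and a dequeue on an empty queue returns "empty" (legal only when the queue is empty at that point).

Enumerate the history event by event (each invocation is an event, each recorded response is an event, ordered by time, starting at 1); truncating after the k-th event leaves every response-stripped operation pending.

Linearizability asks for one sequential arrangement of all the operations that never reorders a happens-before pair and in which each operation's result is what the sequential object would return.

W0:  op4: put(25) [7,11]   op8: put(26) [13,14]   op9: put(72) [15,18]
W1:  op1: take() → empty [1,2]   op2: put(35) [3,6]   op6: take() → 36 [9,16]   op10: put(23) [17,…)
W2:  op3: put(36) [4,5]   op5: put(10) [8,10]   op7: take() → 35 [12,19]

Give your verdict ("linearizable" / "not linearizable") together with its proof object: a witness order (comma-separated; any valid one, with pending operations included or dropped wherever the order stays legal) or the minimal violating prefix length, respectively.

step 1: op1 take() → empty — queue <>
step 2: op2 put(35) — queue <35>
step 3: op3 put(36) — queue <35,36>
step 4: op4 put(25) — queue <35,36,25>
step 5: op5 put(10) — queue <35,36,25,10>
step 6: op7 take() → 35 — queue <36,25,10>
step 7: op6 take() → 36 — queue <25,10>
step 8: op8 put(26) — queue <25,10,26>
step 9: op9 put(72) — queue <25,10,26,72>

linearizable — witness: op1, op2, op3, op4, op5, op7, op6, op8, op9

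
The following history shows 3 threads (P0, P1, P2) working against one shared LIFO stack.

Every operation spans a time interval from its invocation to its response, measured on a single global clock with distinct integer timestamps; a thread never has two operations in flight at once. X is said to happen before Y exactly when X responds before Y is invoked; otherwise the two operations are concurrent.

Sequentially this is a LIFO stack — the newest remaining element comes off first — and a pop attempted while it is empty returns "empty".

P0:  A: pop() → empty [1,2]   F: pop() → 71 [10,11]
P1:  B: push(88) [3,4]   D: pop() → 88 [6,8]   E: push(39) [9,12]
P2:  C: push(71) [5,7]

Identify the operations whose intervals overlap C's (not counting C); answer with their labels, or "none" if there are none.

D

C spans [5,7]: anything still running between times 5 and 7 counts as concurrent
A [1,2]: before
B [3,4]: before
D [6,8]: concurrent
E [9,12]: after
F [10,11]: after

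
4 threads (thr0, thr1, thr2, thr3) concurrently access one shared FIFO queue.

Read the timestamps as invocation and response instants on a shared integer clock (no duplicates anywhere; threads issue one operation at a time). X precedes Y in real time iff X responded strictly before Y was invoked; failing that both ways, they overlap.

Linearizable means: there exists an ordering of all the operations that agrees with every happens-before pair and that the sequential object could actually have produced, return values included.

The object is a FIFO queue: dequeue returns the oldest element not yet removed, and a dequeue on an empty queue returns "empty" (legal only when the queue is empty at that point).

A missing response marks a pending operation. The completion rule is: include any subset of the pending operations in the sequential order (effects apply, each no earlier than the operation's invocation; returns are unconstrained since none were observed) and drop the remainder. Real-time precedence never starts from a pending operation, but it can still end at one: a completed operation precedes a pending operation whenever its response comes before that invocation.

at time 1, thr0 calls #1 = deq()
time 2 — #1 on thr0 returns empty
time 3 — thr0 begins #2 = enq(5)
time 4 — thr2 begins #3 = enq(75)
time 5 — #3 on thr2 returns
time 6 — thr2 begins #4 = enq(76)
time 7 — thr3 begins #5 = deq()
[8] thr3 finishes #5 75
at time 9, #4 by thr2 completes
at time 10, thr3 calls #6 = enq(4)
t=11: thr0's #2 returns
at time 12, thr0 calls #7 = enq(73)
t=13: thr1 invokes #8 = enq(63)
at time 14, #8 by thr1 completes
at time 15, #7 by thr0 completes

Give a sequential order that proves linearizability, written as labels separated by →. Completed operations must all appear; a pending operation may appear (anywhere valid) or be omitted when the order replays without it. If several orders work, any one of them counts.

1. #1 deq() → empty, leaving queue <>
2. #3 enq(75), leaving queue <75>
3. #2 enq(5), leaving queue <75,5>
4. #4 enq(76), leaving queue <75,5,76>
5. #5 deq() → 75, leaving queue <5,76>
6. #6 enq(4) (pending, included), leaving queue <5,76,4>
7. #7 enq(73), leaving queue <5,76,4,73>
8. #8 enq(63), leaving queue <5,76,4,73,63>

#1 → #3 → #2 → #4 → #5 → #6 → #7 → #8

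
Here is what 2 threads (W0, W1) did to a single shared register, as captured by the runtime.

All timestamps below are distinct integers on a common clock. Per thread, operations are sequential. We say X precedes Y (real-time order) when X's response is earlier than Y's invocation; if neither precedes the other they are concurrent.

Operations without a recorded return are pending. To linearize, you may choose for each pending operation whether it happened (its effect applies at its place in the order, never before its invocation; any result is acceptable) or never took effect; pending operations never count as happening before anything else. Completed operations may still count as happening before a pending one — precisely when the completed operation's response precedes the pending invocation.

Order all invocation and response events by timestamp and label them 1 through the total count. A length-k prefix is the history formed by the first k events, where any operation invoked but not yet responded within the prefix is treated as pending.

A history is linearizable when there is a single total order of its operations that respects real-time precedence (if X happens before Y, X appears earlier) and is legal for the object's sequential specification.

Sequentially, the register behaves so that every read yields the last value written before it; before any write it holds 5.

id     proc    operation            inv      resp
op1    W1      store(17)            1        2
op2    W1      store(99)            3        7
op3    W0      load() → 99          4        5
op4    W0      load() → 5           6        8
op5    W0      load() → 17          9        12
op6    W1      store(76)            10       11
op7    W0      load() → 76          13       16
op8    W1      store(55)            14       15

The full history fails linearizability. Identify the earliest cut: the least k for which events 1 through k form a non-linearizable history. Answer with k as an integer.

events 1..7 are linearizable; a witness order is op1, op2, op3:
step 1: op1 store(17) — value 17
step 2: op2 store(99) — value 99
step 3: op3 load() → 99 — value 99
at event 8 (op4's time-8 response) nothing linearizes any more
for example op1, op2, op3, op4 fails at step 4: op4 load() → 5 is not legal there
for example op1, op3, op2, op4 fails at step 2: op3 load() → 99 is not legal there

8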